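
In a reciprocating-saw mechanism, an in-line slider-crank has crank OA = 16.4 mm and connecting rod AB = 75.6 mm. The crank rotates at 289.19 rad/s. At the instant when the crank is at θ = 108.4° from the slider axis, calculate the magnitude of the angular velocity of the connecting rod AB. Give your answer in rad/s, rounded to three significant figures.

20.2

ω = 289.2 rad/s
The rod makes angle φ with the slider axis where L sinφ = r sinθ; differentiating, L cosφ·φ̇ = r ω cosθ.
L cosφ = √(L² − r² sin²θ) = 0.073981 m.
|ω_rod| = r ω |cosθ| / √(L² − r² sin²θ) = 0.0164·289.2·0.31565/0.073981 = 20.235 rad/s.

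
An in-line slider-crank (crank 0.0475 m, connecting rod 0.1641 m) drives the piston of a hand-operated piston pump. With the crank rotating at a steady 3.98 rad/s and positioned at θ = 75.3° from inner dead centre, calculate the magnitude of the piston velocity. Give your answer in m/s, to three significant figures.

ω = 3.98 rad/s
For an in-line slider-crank, x = r cosθ + √(L² − r² sin²θ), so v = −rω sinθ·[1 + r cosθ/√(L² − r² sin²θ)].
With r = 0.0475 m, L = 0.1641 m, θ = 75.3°: √(L² − r² sin²θ) = 0.15754 m.
v = −0.0475·3.98·0.96727·[1 + 0.0475·0.25376/0.15754] = -0.19685 m/s.
|v| = 0.19685 m/s.

0.197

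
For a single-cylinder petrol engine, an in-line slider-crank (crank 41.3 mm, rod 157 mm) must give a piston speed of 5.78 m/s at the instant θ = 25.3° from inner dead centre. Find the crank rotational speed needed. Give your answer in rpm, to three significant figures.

For an in-line slider-crank, |v_piston| = rω|sinθ|·[1 + r cosθ/√(L² − r² sin²θ)].
With r = 0.0413 m, L = 0.157 m, θ = 25.3°: the bracketed kinematic factor |dx/dθ| = 0.021874 m.
ω = v/|dx/dθ| = 5.78/0.021874 = 264.24 rad/s.
N = 60ω/(2π) = 2523.3 rpm.

2520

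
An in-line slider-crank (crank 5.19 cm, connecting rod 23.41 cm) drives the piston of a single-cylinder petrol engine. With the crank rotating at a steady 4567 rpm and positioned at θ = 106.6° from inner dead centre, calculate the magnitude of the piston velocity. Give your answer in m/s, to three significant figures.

22.2

ω = 2π·4567/60 = 478.3 rad/s
For an in-line slider-crank, x = r cosθ + √(L² − r² sin²θ), so v = −rω sinθ·[1 + r cosθ/√(L² − r² sin²θ)].
With r = 0.0519 m, L = 0.2341 m, θ = 106.6°: √(L² − r² sin²θ) = 0.22876 m.
v = −0.0519·478.3·0.95832·[1 + 0.0519·-0.28569/0.22876] = -22.245 m/s.
|v| = 22.245 m/s.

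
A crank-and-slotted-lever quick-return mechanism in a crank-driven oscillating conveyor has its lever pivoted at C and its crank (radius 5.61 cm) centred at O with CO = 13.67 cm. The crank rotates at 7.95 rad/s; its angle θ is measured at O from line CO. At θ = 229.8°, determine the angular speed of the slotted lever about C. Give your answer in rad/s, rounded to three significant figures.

1.20

ω = 7.95 rad/s
Crank pin A relative to C: A = (d + r cosθ, r sinθ); lever angle φ = atan2(r sinθ, d + r cosθ).
Differentiating tanφ: φ̇ = rω(d cosθ + r)/(d² + r² + 2dr cosθ).
d² + r² + 2dr cosθ = |CA|² = 0.0119342 m²;  d cosθ + r = -0.032134 m.
|ω_lever| = |0.0561·7.95·-0.032134| / 0.0119342 = 1.2009 rad/s.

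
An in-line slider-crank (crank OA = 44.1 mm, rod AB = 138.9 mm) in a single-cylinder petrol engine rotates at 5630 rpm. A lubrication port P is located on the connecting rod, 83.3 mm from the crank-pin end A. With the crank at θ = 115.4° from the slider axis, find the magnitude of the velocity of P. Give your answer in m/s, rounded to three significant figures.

ω = 589.6 rad/s.  Crank-pin speed |V_A| = rω = 26 m/s, perpendicular to OA.
Rod angle: sinφ = −(r/L) sinθ ⇒ φ = -16.667°; ω_rod = −rω cosθ/√(L²−r²sin²θ) = +83.812 rad/s.
V_P = V_A + ω_rod × AP, with AP = 0.0833 m along the rod.
Components: V_Px = −rω sinθ − a·ω_rod·sinφ = -21.485 m/s;  V_Py = rω cosθ + a·ω_rod·cosφ = -4.4642 m/s.
|V_P| = √(V_Px² + V_Py²) = 21.943 m/s.

21.9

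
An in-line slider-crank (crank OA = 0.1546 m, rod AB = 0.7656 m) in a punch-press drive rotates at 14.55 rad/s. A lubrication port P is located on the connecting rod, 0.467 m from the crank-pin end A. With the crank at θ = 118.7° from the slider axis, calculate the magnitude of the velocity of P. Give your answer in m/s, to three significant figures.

1.90

ω = 14.55 rad/s.  Crank-pin speed |V_A| = rω = 2.2494 m/s, perpendicular to OA.
Rod angle: sinφ = −(r/L) sinθ ⇒ φ = -10.202°; ω_rod = −rω cosθ/√(L²−r²sin²θ) = +1.4336 rad/s.
V_P = V_A + ω_rod × AP, with AP = 0.467 m along the rod.
Components: V_Px = −rω sinθ − a·ω_rod·sinφ = -1.8545 m/s;  V_Py = rω cosθ + a·ω_rod·cosφ = -0.42131 m/s.
|V_P| = √(V_Px² + V_Py²) = 1.9017 m/s.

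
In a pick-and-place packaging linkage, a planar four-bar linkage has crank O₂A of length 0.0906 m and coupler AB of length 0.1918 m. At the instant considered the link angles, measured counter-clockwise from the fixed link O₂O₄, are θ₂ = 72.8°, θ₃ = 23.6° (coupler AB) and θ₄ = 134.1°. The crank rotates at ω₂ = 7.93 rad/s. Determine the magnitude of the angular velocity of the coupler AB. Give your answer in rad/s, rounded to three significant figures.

3.51

ω₂ = 7.93 rad/s
Differentiating the loop-closure r₂e^{iθ₂}+r₃e^{iθ₃}=r₁+r₄e^{iθ₄} gives r₂ω₂e^{iθ₂}+r₃ω₃e^{iθ₃}=r₄ω₄e^{iθ₄}.
Eliminating the other unknown: ω₃ = r₂ω₂ sin(θ₄−θ₂) / [r₃ sin(θ₃−θ₄)].
Numerator sine = +0.87715; denominator sine = -0.93667.
Result = 0.0906·7.93·(+0.87715) / (0.1918·(-0.93667)) = -3.5078 rad/s; magnitude 3.5078 rad/s.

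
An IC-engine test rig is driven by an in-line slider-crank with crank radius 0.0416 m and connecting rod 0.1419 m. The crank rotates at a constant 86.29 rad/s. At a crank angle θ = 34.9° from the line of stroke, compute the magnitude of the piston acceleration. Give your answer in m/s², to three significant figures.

288

ω = 86.29 rad/s
x(θ) = r cosθ + √(L² − r² sin²θ); with ω constant, a = ω²·d²x/dθ².
d²x/dθ² = −r cosθ − r²(cos2θ)/√u − r⁴ sin²2θ/(4u^{3/2}),  u = L² − r² sin²θ = 0.0195691 m².
Substituting r = 0.0416 m, L = 0.1419 m, θ = 34.9°: d²x/dθ² = -0.038631 m.
a = ω²·d²x/dθ² = (86.29)²·(-0.038631) = -287.64 m/s²;  |a| = 287.64 m/s².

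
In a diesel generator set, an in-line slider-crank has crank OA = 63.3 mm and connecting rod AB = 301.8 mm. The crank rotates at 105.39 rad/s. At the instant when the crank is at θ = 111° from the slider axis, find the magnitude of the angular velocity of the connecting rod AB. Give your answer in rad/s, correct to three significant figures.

ω = 105.4 rad/s
The rod makes angle φ with the slider axis where L sinφ = r sinθ; differentiating, L cosφ·φ̇ = r ω cosθ.
L cosφ = √(L² − r² sin²θ) = 0.29596 m.
|ω_rod| = r ω |cosθ| / √(L² − r² sin²θ) = 0.0633·105.4·0.35837/0.29596 = 8.078 rad/s.

8.08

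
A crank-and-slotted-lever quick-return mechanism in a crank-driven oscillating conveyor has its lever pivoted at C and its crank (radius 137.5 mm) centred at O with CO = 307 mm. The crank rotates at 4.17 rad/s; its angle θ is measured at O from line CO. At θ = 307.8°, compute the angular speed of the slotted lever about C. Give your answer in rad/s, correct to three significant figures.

ω = 4.17 rad/s
Crank pin A relative to C: A = (d + r cosθ, r sinθ); lever angle φ = atan2(r sinθ, d + r cosθ).
Differentiating tanφ: φ̇ = rω(d cosθ + r)/(d² + r² + 2dr cosθ).
d² + r² + 2dr cosθ = |CA|² = 0.1649 m²;  d cosθ + r = +0.32566 m.
|ω_lever| = |0.1375·4.17·+0.32566| / 0.1649 = 1.1324 rad/s.

1.13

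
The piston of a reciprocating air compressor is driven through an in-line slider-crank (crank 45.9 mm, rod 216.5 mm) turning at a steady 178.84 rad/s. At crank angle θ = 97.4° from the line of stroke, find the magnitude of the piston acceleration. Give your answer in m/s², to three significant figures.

497

ω = 178.8 rad/s
x(θ) = r cosθ + √(L² − r² sin²θ); with ω constant, a = ω²·d²x/dθ².
d²x/dθ² = −r cosθ − r²(cos2θ)/√u − r⁴ sin²2θ/(4u^{3/2}),  u = L² − r² sin²θ = 0.0448004 m².
Substituting r = 0.0459 m, L = 0.2165 m, θ = 97.4°: d²x/dθ² = +0.015528 m.
a = ω²·d²x/dθ² = (178.8)²·(+0.015528) = +496.63 m/s²;  |a| = 496.63 m/s².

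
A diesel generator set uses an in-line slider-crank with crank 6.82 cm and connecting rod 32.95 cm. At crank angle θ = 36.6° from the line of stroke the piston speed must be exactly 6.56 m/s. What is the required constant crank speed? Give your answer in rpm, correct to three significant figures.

For an in-line slider-crank, |v_piston| = rω|sinθ|·[1 + r cosθ/√(L² − r² sin²θ)].
With r = 0.0682 m, L = 0.3295 m, θ = 36.6°: the bracketed kinematic factor |dx/dθ| = 0.047471 m.
ω = v/|dx/dθ| = 6.56/0.047471 = 138.19 rad/s.
N = 60ω/(2π) = 1319.6 rpm.

1320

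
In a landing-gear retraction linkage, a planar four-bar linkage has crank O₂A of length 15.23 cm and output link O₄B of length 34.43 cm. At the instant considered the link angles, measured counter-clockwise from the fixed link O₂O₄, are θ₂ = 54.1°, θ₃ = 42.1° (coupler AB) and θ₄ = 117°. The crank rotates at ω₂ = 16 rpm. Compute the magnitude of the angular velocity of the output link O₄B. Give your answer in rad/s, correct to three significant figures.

ω₂ = 1.676 rad/s (from 16 rpm).
Differentiating the loop-closure r₂e^{iθ₂}+r₃e^{iθ₃}=r₁+r₄e^{iθ₄} gives r₂ω₂e^{iθ₂}+r₃ω₃e^{iθ₃}=r₄ω₄e^{iθ₄}.
Eliminating the other unknown: ω₄ = r₂ω₂ sin(θ₂−θ₃) / [r₄ sin(θ₄−θ₃)].
Numerator sine = +0.20791; denominator sine = +0.96547.
Result = 0.1523·1.676·(+0.20791) / (0.3443·(+0.96547)) = +0.15961 rad/s; magnitude 0.15961 rad/s.

0.160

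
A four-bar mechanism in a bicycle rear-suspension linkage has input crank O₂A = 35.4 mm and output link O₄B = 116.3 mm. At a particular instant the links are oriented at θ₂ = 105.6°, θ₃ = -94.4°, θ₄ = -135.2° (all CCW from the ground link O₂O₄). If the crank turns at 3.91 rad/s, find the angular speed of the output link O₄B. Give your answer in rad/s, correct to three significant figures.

ω₂ = 3.91 rad/s
Differentiating the loop-closure r₂e^{iθ₂}+r₃e^{iθ₃}=r₁+r₄e^{iθ₄} gives r₂ω₂e^{iθ₂}+r₃ω₃e^{iθ₃}=r₄ω₄e^{iθ₄}.
Eliminating the other unknown: ω₄ = r₂ω₂ sin(θ₂−θ₃) / [r₄ sin(θ₄−θ₃)].
Numerator sine = -0.34202; denominator sine = -0.65342.
Result = 0.0354·3.91·(-0.34202) / (0.1163·(-0.65342)) = +0.62296 rad/s; magnitude 0.62296 rad/s.

0.623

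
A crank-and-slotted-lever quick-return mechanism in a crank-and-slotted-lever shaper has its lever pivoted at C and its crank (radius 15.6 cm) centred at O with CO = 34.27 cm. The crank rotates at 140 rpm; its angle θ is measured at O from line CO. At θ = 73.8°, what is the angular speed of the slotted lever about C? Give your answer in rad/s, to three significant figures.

3.35

ω = 14.66 rad/s (from 140 rpm).
Crank pin A relative to C: A = (d + r cosθ, r sinθ); lever angle φ = atan2(r sinθ, d + r cosθ).
Differentiating tanφ: φ̇ = rω(d cosθ + r)/(d² + r² + 2dr cosθ).
d² + r² + 2dr cosθ = |CA|² = 0.17161 m²;  d cosθ + r = +0.25161 m.
|ω_lever| = |0.156·14.66·+0.25161| / 0.17161 = 3.3533 rad/s.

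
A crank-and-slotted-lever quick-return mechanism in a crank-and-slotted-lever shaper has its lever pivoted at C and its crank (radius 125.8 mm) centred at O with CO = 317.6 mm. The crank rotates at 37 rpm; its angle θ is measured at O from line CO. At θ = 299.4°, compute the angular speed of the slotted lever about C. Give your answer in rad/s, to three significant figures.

ω = 3.875 rad/s (from 37 rpm).
Crank pin A relative to C: A = (d + r cosθ, r sinθ); lever angle φ = atan2(r sinθ, d + r cosθ).
Differentiating tanφ: φ̇ = rω(d cosθ + r)/(d² + r² + 2dr cosθ).
d² + r² + 2dr cosθ = |CA|² = 0.155923 m²;  d cosθ + r = +0.28171 m.
|ω_lever| = |0.1258·3.875·+0.28171| / 0.155923 = 0.88065 rad/s.

0.881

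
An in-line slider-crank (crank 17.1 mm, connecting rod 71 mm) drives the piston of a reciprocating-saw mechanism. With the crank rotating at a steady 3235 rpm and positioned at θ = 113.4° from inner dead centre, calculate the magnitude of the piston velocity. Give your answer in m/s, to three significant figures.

4.80

ω = 2π·3235/60 = 338.8 rad/s
For an in-line slider-crank, x = r cosθ + √(L² − r² sin²θ), so v = −rω sinθ·[1 + r cosθ/√(L² − r² sin²θ)].
With r = 0.0171 m, L = 0.071 m, θ = 113.4°: √(L² − r² sin²θ) = 0.069244 m.
v = −0.0171·338.8·0.91775·[1 + 0.0171·-0.39715/0.069244] = -4.7951 m/s.
|v| = 4.7951 m/s.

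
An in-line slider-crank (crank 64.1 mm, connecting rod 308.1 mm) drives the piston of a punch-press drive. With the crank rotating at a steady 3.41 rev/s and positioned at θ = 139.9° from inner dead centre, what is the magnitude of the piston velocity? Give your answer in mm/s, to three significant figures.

ω = 2π·3.41 = 21.43 rad/s
For an in-line slider-crank, x = r cosθ + √(L² − r² sin²θ), so v = −rω sinθ·[1 + r cosθ/√(L² − r² sin²θ)].
With r = 0.0641 m, L = 0.3081 m, θ = 139.9°: √(L² − r² sin²θ) = 0.30532 m.
v = −0.0641·21.43·0.64412·[1 + 0.0641·-0.76492/0.30532] = -0.74257 m/s.
|v| = 0.74257 m/s = 742.57 mm/s.

743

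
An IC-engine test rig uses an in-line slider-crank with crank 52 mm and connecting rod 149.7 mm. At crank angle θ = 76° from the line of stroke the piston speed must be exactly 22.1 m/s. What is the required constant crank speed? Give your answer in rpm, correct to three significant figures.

3840

For an in-line slider-crank, |v_piston| = rω|sinθ|·[1 + r cosθ/√(L² − r² sin²θ)].
With r = 0.052 m, L = 0.1497 m, θ = 76°: the bracketed kinematic factor |dx/dθ| = 0.054959 m.
ω = v/|dx/dθ| = 22.1/0.054959 = 402.12 rad/s.
N = 60ω/(2π) = 3840 rpm.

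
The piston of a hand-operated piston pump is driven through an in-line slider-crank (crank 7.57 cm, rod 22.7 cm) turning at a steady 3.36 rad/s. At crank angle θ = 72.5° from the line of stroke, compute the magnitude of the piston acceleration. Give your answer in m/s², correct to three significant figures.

ω = 3.36 rad/s
x(θ) = r cosθ + √(L² − r² sin²θ); with ω constant, a = ω²·d²x/dθ².
d²x/dθ² = −r cosθ − r²(cos2θ)/√u − r⁴ sin²2θ/(4u^{3/2}),  u = L² − r² sin²θ = 0.0463167 m².
Substituting r = 0.0757 m, L = 0.227 m, θ = 72.5°: d²x/dθ² = -0.0012228 m.
a = ω²·d²x/dθ² = (3.36)²·(-0.0012228) = -0.013805 m/s²;  |a| = 0.013805 m/s².

0.0138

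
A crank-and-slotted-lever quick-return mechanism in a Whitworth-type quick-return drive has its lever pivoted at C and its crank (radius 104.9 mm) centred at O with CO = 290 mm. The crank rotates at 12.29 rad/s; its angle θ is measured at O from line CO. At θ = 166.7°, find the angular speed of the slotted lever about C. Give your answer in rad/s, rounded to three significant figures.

6.37

ω = 12.29 rad/s
Crank pin A relative to C: A = (d + r cosθ, r sinθ); lever angle φ = atan2(r sinθ, d + r cosθ).
Differentiating tanφ: φ̇ = rω(d cosθ + r)/(d² + r² + 2dr cosθ).
d² + r² + 2dr cosθ = |CA|² = 0.0358939 m²;  d cosθ + r = -0.17732 m.
|ω_lever| = |0.1049·12.29·-0.17732| / 0.0358939 = 6.369 rad/s.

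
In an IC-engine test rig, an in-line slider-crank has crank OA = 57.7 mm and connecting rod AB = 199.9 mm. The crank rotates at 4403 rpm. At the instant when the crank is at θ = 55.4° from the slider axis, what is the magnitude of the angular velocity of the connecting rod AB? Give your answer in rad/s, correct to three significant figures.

77.8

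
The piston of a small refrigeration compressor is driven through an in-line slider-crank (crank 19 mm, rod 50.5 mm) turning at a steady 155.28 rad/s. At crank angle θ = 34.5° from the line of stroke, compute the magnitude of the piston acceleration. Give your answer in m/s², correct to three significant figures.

ω = 155.3 rad/s
x(θ) = r cosθ + √(L² − r² sin²θ); with ω constant, a = ω²·d²x/dθ².
d²x/dθ² = −r cosθ − r²(cos2θ)/√u − r⁴ sin²2θ/(4u^{3/2}),  u = L² − r² sin²θ = 0.00243444 m².
Substituting r = 0.019 m, L = 0.0505 m, θ = 34.5°: d²x/dθ² = -0.018517 m.
a = ω²·d²x/dθ² = (155.3)²·(-0.018517) = -446.48 m/s²;  |a| = 446.48 m/s².

446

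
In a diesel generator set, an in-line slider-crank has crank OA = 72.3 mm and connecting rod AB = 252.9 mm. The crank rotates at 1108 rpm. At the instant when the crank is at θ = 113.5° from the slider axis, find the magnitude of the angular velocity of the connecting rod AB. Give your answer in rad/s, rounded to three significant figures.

ω = 116 rad/s (converted from 1108 rpm).
The rod makes angle φ with the slider axis where L sinφ = r sinθ; differentiating, L cosφ·φ̇ = r ω cosθ.
L cosφ = √(L² − r² sin²θ) = 0.24405 m.
|ω_rod| = r ω |cosθ| / √(L² − r² sin²θ) = 0.0723·116·0.39875/0.24405 = 13.706 rad/s.

13.7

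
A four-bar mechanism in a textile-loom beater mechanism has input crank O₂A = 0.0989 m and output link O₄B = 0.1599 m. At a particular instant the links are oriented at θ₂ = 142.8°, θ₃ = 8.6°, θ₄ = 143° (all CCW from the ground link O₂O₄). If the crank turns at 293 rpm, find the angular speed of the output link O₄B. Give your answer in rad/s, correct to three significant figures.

19.0

ω₂ = 30.68 rad/s (from 293 rpm).
Differentiating the loop-closure r₂e^{iθ₂}+r₃e^{iθ₃}=r₁+r₄e^{iθ₄} gives r₂ω₂e^{iθ₂}+r₃ω₃e^{iθ₃}=r₄ω₄e^{iθ₄}.
Eliminating the other unknown: ω₄ = r₂ω₂ sin(θ₂−θ₃) / [r₄ sin(θ₄−θ₃)].
Numerator sine = +0.71691; denominator sine = +0.71447.
Result = 0.0989·30.68·(+0.71691) / (0.1599·(+0.71447)) = +19.042 rad/s; magnitude 19.042 rad/s.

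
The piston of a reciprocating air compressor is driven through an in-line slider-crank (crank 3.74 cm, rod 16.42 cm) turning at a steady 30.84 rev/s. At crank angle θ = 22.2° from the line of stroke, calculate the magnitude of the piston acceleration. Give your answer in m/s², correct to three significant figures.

1530

ω = 2π·30.8 = 193.8 rad/s
x(θ) = r cosθ + √(L² − r² sin²θ); with ω constant, a = ω²·d²x/dθ².
d²x/dθ² = −r cosθ − r²(cos2θ)/√u − r⁴ sin²2θ/(4u^{3/2}),  u = L² − r² sin²θ = 0.0267619 m².
Substituting r = 0.0374 m, L = 0.1642 m, θ = 22.2°: d²x/dθ² = -0.040791 m.
a = ω²·d²x/dθ² = (193.8)²·(-0.040791) = -1531.6 m/s²;  |a| = 1531.6 m/s².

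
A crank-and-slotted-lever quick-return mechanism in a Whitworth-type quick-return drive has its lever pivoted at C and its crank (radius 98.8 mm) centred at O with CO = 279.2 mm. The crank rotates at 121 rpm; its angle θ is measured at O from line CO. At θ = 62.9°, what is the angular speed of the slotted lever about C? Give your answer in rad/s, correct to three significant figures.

2.51

ω = 12.67 rad/s (from 121 rpm).
Crank pin A relative to C: A = (d + r cosθ, r sinθ); lever angle φ = atan2(r sinθ, d + r cosθ).
Differentiating tanφ: φ̇ = rω(d cosθ + r)/(d² + r² + 2dr cosθ).
d² + r² + 2dr cosθ = |CA|² = 0.112846 m²;  d cosθ + r = +0.22599 m.
|ω_lever| = |0.0988·12.67·+0.22599| / 0.112846 = 2.5071 rad/s.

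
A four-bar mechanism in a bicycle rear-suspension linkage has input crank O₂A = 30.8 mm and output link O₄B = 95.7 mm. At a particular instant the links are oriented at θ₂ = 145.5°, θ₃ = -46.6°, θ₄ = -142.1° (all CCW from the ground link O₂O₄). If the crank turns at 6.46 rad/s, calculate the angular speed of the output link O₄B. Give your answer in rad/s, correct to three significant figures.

ω₂ = 6.46 rad/s
Differentiating the loop-closure r₂e^{iθ₂}+r₃e^{iθ₃}=r₁+r₄e^{iθ₄} gives r₂ω₂e^{iθ₂}+r₃ω₃e^{iθ₃}=r₄ω₄e^{iθ₄}.
Eliminating the other unknown: ω₄ = r₂ω₂ sin(θ₂−θ₃) / [r₄ sin(θ₄−θ₃)].
Numerator sine = -0.20962; denominator sine = -0.99540.
Result = 0.0308·6.46·(-0.20962) / (0.0957·(-0.99540)) = +0.43783 rad/s; magnitude 0.43783 rad/s.

0.438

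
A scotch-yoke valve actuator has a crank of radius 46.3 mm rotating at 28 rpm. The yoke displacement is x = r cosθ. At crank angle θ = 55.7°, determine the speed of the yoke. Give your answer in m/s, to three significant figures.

0.112

ω = 2.932 rad/s (from 28 rpm).
x = r cosθ ⇒ ẋ = −rω sinθ.
|v| = rω|sinθ| = 0.0463·2.932·|sin 55.7°| = 0.11215 m/s.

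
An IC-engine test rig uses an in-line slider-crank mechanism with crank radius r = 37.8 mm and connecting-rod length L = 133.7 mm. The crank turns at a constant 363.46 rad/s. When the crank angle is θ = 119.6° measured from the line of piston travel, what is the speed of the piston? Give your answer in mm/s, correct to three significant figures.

10200

ω = 363.5 rad/s
For an in-line slider-crank, x = r cosθ + √(L² − r² sin²θ), so v = −rω sinθ·[1 + r cosθ/√(L² − r² sin²θ)].
With r = 0.0378 m, L = 0.1337 m, θ = 119.6°: √(L² − r² sin²θ) = 0.1296 m.
v = −0.0378·363.5·0.86949·[1 + 0.0378·-0.49394/0.1296] = -10.225 m/s.
|v| = 10.225 m/s = 10225 mm/s.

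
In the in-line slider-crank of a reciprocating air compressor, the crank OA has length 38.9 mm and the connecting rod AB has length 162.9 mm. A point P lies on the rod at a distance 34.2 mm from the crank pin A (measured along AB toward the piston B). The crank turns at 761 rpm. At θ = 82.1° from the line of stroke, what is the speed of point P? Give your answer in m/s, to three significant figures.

3.11

ω = 79.69 rad/s.  Crank-pin speed |V_A| = rω = 3.1 m/s, perpendicular to OA.
Rod angle: sinφ = −(r/L) sinθ ⇒ φ = -13.682°; ω_rod = −rω cosθ/√(L²−r²sin²θ) = -2.692 rad/s.
V_P = V_A + ω_rod × AP, with AP = 0.0342 m along the rod.
Components: V_Px = −rω sinθ − a·ω_rod·sinφ = -3.0924 m/s;  V_Py = rω cosθ + a·ω_rod·cosφ = +0.33663 m/s.
|V_P| = √(V_Px² + V_Py²) = 3.1106 m/s.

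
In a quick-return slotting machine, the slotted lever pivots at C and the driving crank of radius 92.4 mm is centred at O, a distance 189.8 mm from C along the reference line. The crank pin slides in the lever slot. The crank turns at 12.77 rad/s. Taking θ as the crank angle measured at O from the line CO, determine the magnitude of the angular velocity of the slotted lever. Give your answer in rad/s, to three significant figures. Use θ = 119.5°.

ω = 12.77 rad/s
Crank pin A relative to C: A = (d + r cosθ, r sinθ); lever angle φ = atan2(r sinθ, d + r cosθ).
Differentiating tanφ: φ̇ = rω(d cosθ + r)/(d² + r² + 2dr cosθ).
d² + r² + 2dr cosθ = |CA|² = 0.02729 m²;  d cosθ + r = -0.001062 m.
|ω_lever| = |0.0924·12.77·-0.001062| / 0.02729 = 0.045918 rad/s.

0.0459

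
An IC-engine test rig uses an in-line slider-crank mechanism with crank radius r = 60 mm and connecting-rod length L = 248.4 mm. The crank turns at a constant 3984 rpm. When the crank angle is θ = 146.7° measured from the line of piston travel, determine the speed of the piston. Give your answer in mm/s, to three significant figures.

ω = 2π·3984/60 = 417.2 rad/s
For an in-line slider-crank, x = r cosθ + √(L² − r² sin²θ), so v = −rω sinθ·[1 + r cosθ/√(L² − r² sin²θ)].
With r = 0.06 m, L = 0.2484 m, θ = 146.7°: √(L² − r² sin²θ) = 0.24621 m.
v = −0.06·417.2·0.54902·[1 + 0.06·-0.83581/0.24621] = -10.944 m/s.
|v| = 10.944 m/s = 10944 mm/s.

10900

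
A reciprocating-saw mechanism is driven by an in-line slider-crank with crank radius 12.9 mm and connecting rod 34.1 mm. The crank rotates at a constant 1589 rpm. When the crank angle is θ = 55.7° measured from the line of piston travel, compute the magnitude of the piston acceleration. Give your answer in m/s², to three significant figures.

ω = 2π·1589/60 = 166.4 rad/s
x(θ) = r cosθ + √(L² − r² sin²θ); with ω constant, a = ω²·d²x/dθ².
d²x/dθ² = −r cosθ − r²(cos2θ)/√u − r⁴ sin²2θ/(4u^{3/2}),  u = L² − r² sin²θ = 0.00104925 m².
Substituting r = 0.0129 m, L = 0.0341 m, θ = 55.7°: d²x/dθ² = -0.0055716 m.
a = ω²·d²x/dθ² = (166.4)²·(-0.0055716) = -154.27 m/s²;  |a| = 154.27 m/s².

154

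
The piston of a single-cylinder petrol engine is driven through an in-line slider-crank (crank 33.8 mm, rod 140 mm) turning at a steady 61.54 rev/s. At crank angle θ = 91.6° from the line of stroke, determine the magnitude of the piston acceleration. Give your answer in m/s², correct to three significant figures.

1400

ω = 2π·61.5 = 386.7 rad/s
x(θ) = r cosθ + √(L² − r² sin²θ); with ω constant, a = ω²·d²x/dθ².
d²x/dθ² = −r cosθ − r²(cos2θ)/√u − r⁴ sin²2θ/(4u^{3/2}),  u = L² − r² sin²θ = 0.0184585 m².
Substituting r = 0.0338 m, L = 0.14 m, θ = 91.6°: d²x/dθ² = +0.0093391 m.
a = ω²·d²x/dθ² = (386.7)²·(+0.0093391) = +1396.3 m/s²;  |a| = 1396.3 m/s².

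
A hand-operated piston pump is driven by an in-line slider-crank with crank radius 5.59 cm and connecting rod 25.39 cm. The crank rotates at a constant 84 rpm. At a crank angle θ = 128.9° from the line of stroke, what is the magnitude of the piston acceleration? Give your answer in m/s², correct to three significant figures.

2.91

ω = 2π·84/60 = 8.796 rad/s
x(θ) = r cosθ + √(L² − r² sin²θ); with ω constant, a = ω²·d²x/dθ².
d²x/dθ² = −r cosθ − r²(cos2θ)/√u − r⁴ sin²2θ/(4u^{3/2}),  u = L² − r² sin²θ = 0.0625726 m².
Substituting r = 0.0559 m, L = 0.2539 m, θ = 128.9°: d²x/dθ² = +0.037594 m.
a = ω²·d²x/dθ² = (8.796)²·(+0.037594) = +2.9089 m/s²;  |a| = 2.9089 m/s².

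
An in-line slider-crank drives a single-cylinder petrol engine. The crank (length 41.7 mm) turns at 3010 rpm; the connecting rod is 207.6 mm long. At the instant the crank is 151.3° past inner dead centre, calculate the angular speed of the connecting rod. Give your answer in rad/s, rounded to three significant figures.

55.8

ω = 315.2 rad/s (converted from 3010 rpm).
The rod makes angle φ with the slider axis where L sinφ = r sinθ; differentiating, L cosφ·φ̇ = r ω cosθ.
L cosφ = √(L² − r² sin²θ) = 0.20663 m.
|ω_rod| = r ω |cosθ| / √(L² − r² sin²θ) = 0.0417·315.2·0.87715/0.20663 = 55.796 rad/s.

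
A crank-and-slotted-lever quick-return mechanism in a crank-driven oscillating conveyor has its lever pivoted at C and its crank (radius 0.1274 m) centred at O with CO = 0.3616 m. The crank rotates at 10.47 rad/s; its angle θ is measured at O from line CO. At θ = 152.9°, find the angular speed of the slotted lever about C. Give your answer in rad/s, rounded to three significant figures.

3.99

ω = 10.47 rad/s
Crank pin A relative to C: A = (d + r cosθ, r sinθ); lever angle φ = atan2(r sinθ, d + r cosθ).
Differentiating tanφ: φ̇ = rω(d cosθ + r)/(d² + r² + 2dr cosθ).
d² + r² + 2dr cosθ = |CA|² = 0.064965 m²;  d cosθ + r = -0.1945 m.
|ω_lever| = |0.1274·10.47·-0.1945| / 0.064965 = 3.9935 rad/s.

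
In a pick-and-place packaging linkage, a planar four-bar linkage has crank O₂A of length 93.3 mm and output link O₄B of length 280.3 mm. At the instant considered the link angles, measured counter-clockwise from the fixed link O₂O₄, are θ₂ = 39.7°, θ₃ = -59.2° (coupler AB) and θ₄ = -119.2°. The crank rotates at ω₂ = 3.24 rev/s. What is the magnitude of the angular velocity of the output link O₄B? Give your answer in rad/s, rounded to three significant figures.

ω₂ = 20.36 rad/s (from 3.24 rev/s).
Differentiating the loop-closure r₂e^{iθ₂}+r₃e^{iθ₃}=r₁+r₄e^{iθ₄} gives r₂ω₂e^{iθ₂}+r₃ω₃e^{iθ₃}=r₄ω₄e^{iθ₄}.
Eliminating the other unknown: ω₄ = r₂ω₂ sin(θ₂−θ₃) / [r₄ sin(θ₄−θ₃)].
Numerator sine = +0.98796; denominator sine = -0.86603.
Result = 0.0933·20.36·(+0.98796) / (0.2803·(-0.86603)) = -7.7302 rad/s; magnitude 7.7302 rad/s.

7.73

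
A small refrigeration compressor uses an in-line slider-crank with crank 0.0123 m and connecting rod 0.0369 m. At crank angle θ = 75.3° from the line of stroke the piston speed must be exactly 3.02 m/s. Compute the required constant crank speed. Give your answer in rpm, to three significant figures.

For an in-line slider-crank, |v_piston| = rω|sinθ|·[1 + r cosθ/√(L² − r² sin²θ)].
With r = 0.0123 m, L = 0.0369 m, θ = 75.3°: the bracketed kinematic factor |dx/dθ| = 0.012961 m.
ω = v/|dx/dθ| = 3.02/0.012961 = 233.02 rad/s.
N = 60ω/(2π) = 2225.1 rpm.

2230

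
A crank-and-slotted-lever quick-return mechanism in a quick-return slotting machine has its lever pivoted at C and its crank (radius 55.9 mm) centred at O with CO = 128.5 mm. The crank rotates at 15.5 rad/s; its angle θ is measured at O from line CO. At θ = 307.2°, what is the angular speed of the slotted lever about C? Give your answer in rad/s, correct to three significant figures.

4.09

ω = 15.5 rad/s
Crank pin A relative to C: A = (d + r cosθ, r sinθ); lever angle φ = atan2(r sinθ, d + r cosθ).
Differentiating tanφ: φ̇ = rω(d cosθ + r)/(d² + r² + 2dr cosθ).
d² + r² + 2dr cosθ = |CA|² = 0.0283229 m²;  d cosθ + r = +0.13359 m.
|ω_lever| = |0.0559·15.5·+0.13359| / 0.0283229 = 4.0868 rad/s.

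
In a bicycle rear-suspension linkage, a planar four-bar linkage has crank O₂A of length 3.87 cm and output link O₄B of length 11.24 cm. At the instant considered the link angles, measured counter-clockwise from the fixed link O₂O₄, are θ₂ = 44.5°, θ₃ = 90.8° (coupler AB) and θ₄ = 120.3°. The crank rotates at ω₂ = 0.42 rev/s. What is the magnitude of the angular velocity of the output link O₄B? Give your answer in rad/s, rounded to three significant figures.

ω₂ = 2.639 rad/s (from 0.42 rev/s).
Differentiating the loop-closure r₂e^{iθ₂}+r₃e^{iθ₃}=r₁+r₄e^{iθ₄} gives r₂ω₂e^{iθ₂}+r₃ω₃e^{iθ₃}=r₄ω₄e^{iθ₄}.
Eliminating the other unknown: ω₄ = r₂ω₂ sin(θ₂−θ₃) / [r₄ sin(θ₄−θ₃)].
Numerator sine = -0.72297; denominator sine = +0.49242.
Result = 0.0387·2.639·(-0.72297) / (0.1124·(+0.49242)) = -1.334 rad/s; magnitude 1.334 rad/s.

1.33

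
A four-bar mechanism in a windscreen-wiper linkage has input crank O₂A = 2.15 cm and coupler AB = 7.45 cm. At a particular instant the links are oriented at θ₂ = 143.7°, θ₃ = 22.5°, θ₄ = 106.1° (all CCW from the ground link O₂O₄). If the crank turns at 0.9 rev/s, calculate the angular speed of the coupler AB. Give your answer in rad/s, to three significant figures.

ω₂ = 5.655 rad/s (from 0.9 rev/s).
Differentiating the loop-closure r₂e^{iθ₂}+r₃e^{iθ₃}=r₁+r₄e^{iθ₄} gives r₂ω₂e^{iθ₂}+r₃ω₃e^{iθ₃}=r₄ω₄e^{iθ₄}.
Eliminating the other unknown: ω₃ = r₂ω₂ sin(θ₄−θ₂) / [r₃ sin(θ₃−θ₄)].
Numerator sine = -0.61015; denominator sine = -0.99377.
Result = 0.0215·5.655·(-0.61015) / (0.0745·(-0.99377)) = +1.002 rad/s; magnitude 1.002 rad/s.

1.00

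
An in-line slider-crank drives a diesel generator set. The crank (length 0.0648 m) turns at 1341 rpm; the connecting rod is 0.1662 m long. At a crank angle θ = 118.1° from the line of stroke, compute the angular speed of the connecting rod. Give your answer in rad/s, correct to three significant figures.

27.5

ω = 140.4 rad/s (converted from 1341 rpm).
The rod makes angle φ with the slider axis where L sinφ = r sinθ; differentiating, L cosφ·φ̇ = r ω cosθ.
L cosφ = √(L² − r² sin²θ) = 0.15606 m.
|ω_rod| = r ω |cosθ| / √(L² − r² sin²θ) = 0.0648·140.4·0.47101/0.15606 = 27.464 rad/s.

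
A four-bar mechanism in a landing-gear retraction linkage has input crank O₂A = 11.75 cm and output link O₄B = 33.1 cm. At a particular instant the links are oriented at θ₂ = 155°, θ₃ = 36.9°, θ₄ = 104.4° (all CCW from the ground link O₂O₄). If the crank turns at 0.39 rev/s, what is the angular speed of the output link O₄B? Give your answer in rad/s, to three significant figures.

0.831

ω₂ = 2.45 rad/s (from 0.39 rev/s).
Differentiating the loop-closure r₂e^{iθ₂}+r₃e^{iθ₃}=r₁+r₄e^{iθ₄} gives r₂ω₂e^{iθ₂}+r₃ω₃e^{iθ₃}=r₄ω₄e^{iθ₄}.
Eliminating the other unknown: ω₄ = r₂ω₂ sin(θ₂−θ₃) / [r₄ sin(θ₄−θ₃)].
Numerator sine = +0.88213; denominator sine = +0.92388.
Result = 0.1175·2.45·(+0.88213) / (0.331·(+0.92388)) = +0.83056 rad/s; magnitude 0.83056 rad/s.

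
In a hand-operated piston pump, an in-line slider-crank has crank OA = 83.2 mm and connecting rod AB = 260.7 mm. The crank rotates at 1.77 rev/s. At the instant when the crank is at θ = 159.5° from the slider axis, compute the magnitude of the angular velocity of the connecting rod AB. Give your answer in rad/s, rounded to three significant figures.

ω = 11.12 rad/s (converted from 1.77 rev/s).
The rod makes angle φ with the slider axis where L sinφ = r sinθ; differentiating, L cosφ·φ̇ = r ω cosθ.
L cosφ = √(L² − r² sin²θ) = 0.25907 m.
|ω_rod| = r ω |cosθ| / √(L² − r² sin²θ) = 0.0832·11.12·0.93667/0.25907 = 3.3454 rad/s.

3.35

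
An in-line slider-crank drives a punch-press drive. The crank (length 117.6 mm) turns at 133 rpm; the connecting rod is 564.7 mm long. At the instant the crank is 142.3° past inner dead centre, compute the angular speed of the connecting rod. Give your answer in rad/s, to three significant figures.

2.31

ω = 13.93 rad/s (converted from 133 rpm).
The rod makes angle φ with the slider axis where L sinφ = r sinθ; differentiating, L cosφ·φ̇ = r ω cosθ.
L cosφ = √(L² − r² sin²θ) = 0.5601 m.
|ω_rod| = r ω |cosθ| / √(L² − r² sin²θ) = 0.1176·13.93·0.79122/0.5601 = 2.3138 rad/s.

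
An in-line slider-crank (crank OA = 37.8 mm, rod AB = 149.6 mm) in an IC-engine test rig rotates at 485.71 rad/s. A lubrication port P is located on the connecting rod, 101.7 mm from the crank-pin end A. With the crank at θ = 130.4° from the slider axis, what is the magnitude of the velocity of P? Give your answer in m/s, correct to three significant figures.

ω = 485.7 rad/s.  Crank-pin speed |V_A| = rω = 18.36 m/s, perpendicular to OA.
Rod angle: sinφ = −(r/L) sinθ ⇒ φ = -11.094°; ω_rod = −rω cosθ/√(L²−r²sin²θ) = +81.056 rad/s.
V_P = V_A + ω_rod × AP, with AP = 0.1017 m along the rod.
Components: V_Px = −rω sinθ − a·ω_rod·sinφ = -12.396 m/s;  V_Py = rω cosθ + a·ω_rod·cosφ = -3.81 m/s.
|V_P| = √(V_Px² + V_Py²) = 12.968 m/s.

13.0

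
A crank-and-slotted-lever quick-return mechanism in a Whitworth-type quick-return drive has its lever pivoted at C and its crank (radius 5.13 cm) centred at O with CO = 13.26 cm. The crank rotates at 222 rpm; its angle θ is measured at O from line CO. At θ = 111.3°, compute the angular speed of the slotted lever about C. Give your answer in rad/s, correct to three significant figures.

ω = 23.25 rad/s (from 222 rpm).
Crank pin A relative to C: A = (d + r cosθ, r sinθ); lever angle φ = atan2(r sinθ, d + r cosθ).
Differentiating tanφ: φ̇ = rω(d cosθ + r)/(d² + r² + 2dr cosθ).
d² + r² + 2dr cosθ = |CA|² = 0.0152725 m²;  d cosθ + r = +0.0031329 m.
|ω_lever| = |0.0513·23.25·+0.0031329| / 0.0152725 = 0.24464 rad/s.

0.245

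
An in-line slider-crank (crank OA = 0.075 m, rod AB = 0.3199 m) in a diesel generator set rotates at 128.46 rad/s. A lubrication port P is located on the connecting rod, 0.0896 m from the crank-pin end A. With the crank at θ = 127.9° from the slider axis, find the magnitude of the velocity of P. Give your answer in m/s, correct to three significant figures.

ω = 128.5 rad/s.  Crank-pin speed |V_A| = rω = 9.6345 m/s, perpendicular to OA.
Rod angle: sinφ = −(r/L) sinθ ⇒ φ = -10.661°; ω_rod = −rω cosθ/√(L²−r²sin²θ) = +18.826 rad/s.
V_P = V_A + ω_rod × AP, with AP = 0.0896 m along the rod.
Components: V_Px = −rω sinθ − a·ω_rod·sinφ = -7.2904 m/s;  V_Py = rω cosθ + a·ω_rod·cosφ = -4.2607 m/s.
|V_P| = √(V_Px² + V_Py²) = 8.4441 m/s.

8.44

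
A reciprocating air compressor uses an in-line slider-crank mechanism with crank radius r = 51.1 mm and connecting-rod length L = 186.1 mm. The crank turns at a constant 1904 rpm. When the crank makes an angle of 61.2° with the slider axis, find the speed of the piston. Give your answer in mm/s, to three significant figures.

ω = 2π·1904/60 = 199.4 rad/s
For an in-line slider-crank, x = r cosθ + √(L² − r² sin²θ), so v = −rω sinθ·[1 + r cosθ/√(L² − r² sin²θ)].
With r = 0.0511 m, L = 0.1861 m, θ = 61.2°: √(L² − r² sin²θ) = 0.18063 m.
v = −0.0511·199.4·0.87631·[1 + 0.0511·0.48175/0.18063] = -10.145 m/s.
|v| = 10.145 m/s = 10145 mm/s.

10100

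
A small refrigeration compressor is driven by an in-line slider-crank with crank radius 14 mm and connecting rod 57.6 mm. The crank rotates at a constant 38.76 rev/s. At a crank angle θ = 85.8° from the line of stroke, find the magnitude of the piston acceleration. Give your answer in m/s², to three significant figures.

ω = 2π·38.8 = 243.5 rad/s
x(θ) = r cosθ + √(L² − r² sin²θ); with ω constant, a = ω²·d²x/dθ².
d²x/dθ² = −r cosθ − r²(cos2θ)/√u − r⁴ sin²2θ/(4u^{3/2}),  u = L² − r² sin²θ = 0.00312281 m².
Substituting r = 0.014 m, L = 0.0576 m, θ = 85.8°: d²x/dθ² = +0.0024432 m.
a = ω²·d²x/dθ² = (243.5)²·(+0.0024432) = +144.91 m/s²;  |a| = 144.91 m/s².

145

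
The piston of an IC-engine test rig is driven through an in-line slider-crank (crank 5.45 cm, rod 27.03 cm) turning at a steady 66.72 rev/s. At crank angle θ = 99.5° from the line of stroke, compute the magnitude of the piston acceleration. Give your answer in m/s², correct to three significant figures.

3440

ω = 2π·66.7 = 419.2 rad/s
x(θ) = r cosθ + √(L² − r² sin²θ); with ω constant, a = ω²·d²x/dθ².
d²x/dθ² = −r cosθ − r²(cos2θ)/√u − r⁴ sin²2θ/(4u^{3/2}),  u = L² − r² sin²θ = 0.0701728 m².
Substituting r = 0.0545 m, L = 0.2703 m, θ = 99.5°: d²x/dθ² = +0.019584 m.
a = ω²·d²x/dθ² = (419.2)²·(+0.019584) = +3441.8 m/s²;  |a| = 3441.8 m/s².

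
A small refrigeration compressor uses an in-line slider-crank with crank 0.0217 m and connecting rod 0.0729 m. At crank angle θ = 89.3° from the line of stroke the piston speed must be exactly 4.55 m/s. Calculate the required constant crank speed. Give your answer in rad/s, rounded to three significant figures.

209

For an in-line slider-crank, |v_piston| = rω|sinθ|·[1 + r cosθ/√(L² − r² sin²θ)].
With r = 0.0217 m, L = 0.0729 m, θ = 89.3°: the bracketed kinematic factor |dx/dθ| = 0.021781 m.
ω = v/|dx/dθ| = 4.55/0.021781 = 208.9 rad/s.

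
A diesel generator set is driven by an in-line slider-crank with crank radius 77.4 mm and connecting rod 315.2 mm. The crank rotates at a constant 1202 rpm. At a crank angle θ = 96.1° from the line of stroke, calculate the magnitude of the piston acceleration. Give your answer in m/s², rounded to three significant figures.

ω = 2π·1202/60 = 125.9 rad/s
x(θ) = r cosθ + √(L² − r² sin²θ); with ω constant, a = ω²·d²x/dθ².
d²x/dθ² = −r cosθ − r²(cos2θ)/√u − r⁴ sin²2θ/(4u^{3/2}),  u = L² − r² sin²θ = 0.0934279 m².
Substituting r = 0.0774 m, L = 0.3152 m, θ = 96.1°: d²x/dθ² = +0.027368 m.
a = ω²·d²x/dθ² = (125.9)²·(+0.027368) = +433.61 m/s²;  |a| = 433.61 m/s².

434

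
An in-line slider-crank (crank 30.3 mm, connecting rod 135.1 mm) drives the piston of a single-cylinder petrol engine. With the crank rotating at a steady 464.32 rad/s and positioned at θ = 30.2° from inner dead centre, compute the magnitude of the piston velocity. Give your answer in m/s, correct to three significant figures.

8.46

ω = 464.3 rad/s
For an in-line slider-crank, x = r cosθ + √(L² − r² sin²θ), so v = −rω sinθ·[1 + r cosθ/√(L² − r² sin²θ)].
With r = 0.0303 m, L = 0.1351 m, θ = 30.2°: √(L² − r² sin²θ) = 0.13424 m.
v = −0.0303·464.3·0.50302·[1 + 0.0303·0.86427/0.13424] = -8.4575 m/s.
|v| = 8.4575 m/s.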